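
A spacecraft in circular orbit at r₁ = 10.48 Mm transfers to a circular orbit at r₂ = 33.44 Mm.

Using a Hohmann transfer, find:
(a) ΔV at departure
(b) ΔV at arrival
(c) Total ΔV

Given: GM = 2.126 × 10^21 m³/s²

Convert to SI: r₁ = 10.48 Mm = 1.048e+07 m; r₂ = 33.44 Mm = 3.344e+07 m.
Transfer semi-major axis: a_t = (r₁ + r₂)/2 = (1.048e+07 + 3.344e+07)/2 = 2.196e+07 m.
Circular speeds: v₁ = √(GM/r₁) = 1.4243e+07 m/s, v₂ = √(GM/r₂) = 7.97349e+06 m/s.
Transfer speeds (vis-viva v² = GM(2/r − 1/a_t)): v₁ᵗ = 1.75759e+07 m/s, v₂ᵗ = 5.50824e+06 m/s.
(a) ΔV₁ = |v₁ᵗ − v₁| ≈ 3.333e+06 m/s = 3333 km/s.
(b) ΔV₂ = |v₂ − v₂ᵗ| ≈ 2.465e+06 m/s = 2465 km/s.
(c) ΔV_total = ΔV₁ + ΔV₂ ≈ 5.798e+06 m/s = 5798 km/s.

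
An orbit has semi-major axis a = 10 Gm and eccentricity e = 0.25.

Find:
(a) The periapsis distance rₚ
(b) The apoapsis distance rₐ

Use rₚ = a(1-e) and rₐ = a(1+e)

Convert to SI: a = 10 Gm = 1e+10 m.
(a) rₚ = a(1 − e) = 1e+10 · (1 − 0.25) = 1e+10 · 0.75 ≈ 7.5e+09 m = 7.5 Gm.
(b) rₐ = a(1 + e) = 1e+10 · (1 + 0.25) = 1e+10 · 1.25 ≈ 1.25e+10 m = 12.5 Gm.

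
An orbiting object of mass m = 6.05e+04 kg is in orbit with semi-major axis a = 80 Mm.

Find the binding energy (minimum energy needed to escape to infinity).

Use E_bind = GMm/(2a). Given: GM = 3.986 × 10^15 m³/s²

Convert to SI: a = 80 Mm = 8e+07 m.
Total orbital energy is E = −GMm/(2a); binding energy is E_bind = −E = GMm/(2a).
E_bind = 3.986e+15 · 6.05e+04 / (2 · 8e+07) J ≈ 1.507e+12 J = 1.507 TJ.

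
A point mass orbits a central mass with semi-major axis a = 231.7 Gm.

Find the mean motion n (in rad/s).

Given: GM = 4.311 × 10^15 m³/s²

Convert to SI: a = 231.7 Gm = 2.317e+11 m.
n = √(GM / a³).
n = √(4.311e+15 / (2.317e+11)³) rad/s ≈ 5.887e-10 rad/s.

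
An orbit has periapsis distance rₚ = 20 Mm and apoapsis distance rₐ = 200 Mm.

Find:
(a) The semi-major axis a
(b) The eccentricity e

Convert to SI: rₚ = 20 Mm = 2e+07 m; rₐ = 200 Mm = 2e+08 m.
(a) a = (rₚ + rₐ) / 2 = (2e+07 + 2e+08) / 2 ≈ 1.1e+08 m = 110 Mm.
(b) e = (rₐ − rₚ) / (rₐ + rₚ) = (2e+08 − 2e+07) / (2e+08 + 2e+07) ≈ 0.8182.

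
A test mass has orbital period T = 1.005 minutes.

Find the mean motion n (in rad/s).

Convert to SI: T = 1.005 minutes = 60.3 s.
n = 2π / T.
n = 2π / 60.3 s ≈ 0.1042 rad/s.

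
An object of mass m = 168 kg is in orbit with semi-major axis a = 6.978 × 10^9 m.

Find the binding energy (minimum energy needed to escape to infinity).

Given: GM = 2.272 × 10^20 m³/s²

Total orbital energy is E = −GMm/(2a); binding energy is E_bind = −E = GMm/(2a).
E_bind = 2.272e+20 · 168 / (2 · 6.978e+09) J ≈ 2.735e+12 J = 2.735 TJ.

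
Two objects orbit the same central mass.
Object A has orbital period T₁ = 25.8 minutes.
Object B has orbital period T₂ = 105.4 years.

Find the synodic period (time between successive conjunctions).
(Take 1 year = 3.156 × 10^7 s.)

Convert to SI: T₁ = 25.8 minutes = 1548 s; T₂ = 105.4 years = 3.32642e+09 s.
T_syn = |T₁ · T₂ / (T₁ − T₂)|.
T_syn = |1548 · 3.32642e+09 / (1548 − 3.32642e+09)| s ≈ 1548 s = 25.8 minutes.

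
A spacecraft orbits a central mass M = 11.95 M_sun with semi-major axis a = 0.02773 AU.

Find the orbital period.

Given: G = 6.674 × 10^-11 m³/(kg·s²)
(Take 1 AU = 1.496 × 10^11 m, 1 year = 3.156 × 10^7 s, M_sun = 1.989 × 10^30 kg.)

Convert to SI: a = 0.02773 AU = 4.14841e+09 m; M = 11.95 M_sun = 2.37685e+31 kg.
GM = G · M = 6.674e-11 · 2.37685e+31 = 1.58631e+21 m³/s².
Kepler's third law: T = 2π √(a³ / GM).
Substituting a = 4.14841e+09 m and GM = 1.58631e+21 m³/s²:
T = 2π √((4.14841e+09)³ / 1.58631e+21) s
T ≈ 4.215e+04 s = 0.001336 years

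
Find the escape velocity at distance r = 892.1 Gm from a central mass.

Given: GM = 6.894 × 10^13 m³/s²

Convert to SI: r = 892.1 Gm = 8.921e+11 m.
Escape velocity comes from setting total energy to zero: ½v² − GM/r = 0 ⇒ v_esc = √(2GM / r).
v_esc = √(2 · 6.894e+13 / 8.921e+11) m/s ≈ 12.43 m/s = 12.43 m/s.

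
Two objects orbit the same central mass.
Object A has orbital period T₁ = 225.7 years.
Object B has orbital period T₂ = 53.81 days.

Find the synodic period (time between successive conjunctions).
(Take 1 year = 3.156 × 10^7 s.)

Convert to SI: T₁ = 225.7 years = 7.12309e+09 s; T₂ = 53.81 days = 4.64918e+06 s.
T_syn = |T₁ · T₂ / (T₁ − T₂)|.
T_syn = |7.12309e+09 · 4.64918e+06 / (7.12309e+09 − 4.64918e+06)| s ≈ 4.652e+06 s = 53.85 days.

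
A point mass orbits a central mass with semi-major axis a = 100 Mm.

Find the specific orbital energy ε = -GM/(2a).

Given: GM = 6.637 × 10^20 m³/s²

Convert to SI: a = 100 Mm = 1e+08 m.
ε = −GM / (2a).
ε = −6.637e+20 / (2 · 1e+08) J/kg ≈ -3.318e+12 J/kg = -3318 GJ/kg.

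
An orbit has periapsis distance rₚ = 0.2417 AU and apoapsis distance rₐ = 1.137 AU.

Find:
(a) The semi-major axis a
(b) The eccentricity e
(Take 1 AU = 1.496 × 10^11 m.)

Convert to SI: rₚ = 0.2417 AU = 3.61583e+10 m; rₐ = 1.137 AU = 1.70095e+11 m.
(a) a = (rₚ + rₐ) / 2 = (3.61583e+10 + 1.70095e+11) / 2 ≈ 1.031e+11 m = 0.6894 AU.
(b) e = (rₐ − rₚ) / (rₐ + rₚ) = (1.70095e+11 − 3.61583e+10) / (1.70095e+11 + 3.61583e+10) ≈ 0.6494.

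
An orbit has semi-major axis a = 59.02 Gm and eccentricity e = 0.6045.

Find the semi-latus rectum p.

Convert to SI: a = 59.02 Gm = 5.902e+10 m.
p = a (1 − e²).
p = 5.902e+10 · (1 − (0.6045)²) = 5.902e+10 · 0.63458 ≈ 3.745e+10 m = 37.45 Gm.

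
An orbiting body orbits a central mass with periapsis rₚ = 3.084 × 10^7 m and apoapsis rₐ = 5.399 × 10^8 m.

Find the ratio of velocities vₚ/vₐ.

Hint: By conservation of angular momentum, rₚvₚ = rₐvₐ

Conservation of angular momentum gives rₚvₚ = rₐvₐ, so vₚ/vₐ = rₐ/rₚ.
vₚ/vₐ = 5.399e+08 / 3.084e+07 ≈ 17.51.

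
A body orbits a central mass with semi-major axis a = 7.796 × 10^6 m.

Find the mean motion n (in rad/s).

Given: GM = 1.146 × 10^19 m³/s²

n = √(GM / a³).
n = √(1.146e+19 / (7.796e+06)³) rad/s ≈ 0.1555 rad/s.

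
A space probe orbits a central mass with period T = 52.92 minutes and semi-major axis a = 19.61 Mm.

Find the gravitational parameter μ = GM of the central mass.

Convert to SI: T = 52.92 minutes = 3175.2 s; a = 19.61 Mm = 1.961e+07 m.
GM = 4π² · a³ / T².
GM = 4π² · (1.961e+07)³ / (3175.2)² m³/s² ≈ 2.953e+16 m³/s² = 2.953 × 10^16 m³/s².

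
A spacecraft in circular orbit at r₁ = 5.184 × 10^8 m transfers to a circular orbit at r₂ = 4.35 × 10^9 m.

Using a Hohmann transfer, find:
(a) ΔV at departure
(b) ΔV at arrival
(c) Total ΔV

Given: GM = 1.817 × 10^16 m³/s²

Transfer semi-major axis: a_t = (r₁ + r₂)/2 = (5.184e+08 + 4.35e+09)/2 = 2.4342e+09 m.
Circular speeds: v₁ = √(GM/r₁) = 5920.32 m/s, v₂ = √(GM/r₂) = 2043.77 m/s.
Transfer speeds (vis-viva v² = GM(2/r − 1/a_t)): v₁ᵗ = 7914.28 m/s, v₂ᵗ = 943.164 m/s.
(a) ΔV₁ = |v₁ᵗ − v₁| ≈ 1994 m/s = 1.994 km/s.
(b) ΔV₂ = |v₂ − v₂ᵗ| ≈ 1101 m/s = 1.101 km/s.
(c) ΔV_total = ΔV₁ + ΔV₂ ≈ 3095 m/s = 3.095 km/s.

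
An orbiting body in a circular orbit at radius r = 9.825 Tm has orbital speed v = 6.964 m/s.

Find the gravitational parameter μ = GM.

Convert to SI: r = 9.825 Tm = 9.825e+12 m.
For a circular orbit v² = GM/r, so GM = v² · r.
GM = (6.964)² · 9.825e+12 m³/s² ≈ 4.765e+14 m³/s² = 4.765 × 10^14 m³/s².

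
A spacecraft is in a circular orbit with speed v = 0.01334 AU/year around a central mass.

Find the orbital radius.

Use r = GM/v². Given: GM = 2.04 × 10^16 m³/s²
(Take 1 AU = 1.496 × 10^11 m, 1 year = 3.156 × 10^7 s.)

Convert to SI: v = 0.01334 AU/year = 63.234 m/s.
For a circular orbit, v² = GM / r, so r = GM / v².
r = 2.04e+16 / (63.234)² m ≈ 5.102e+12 m = 34.1 AU.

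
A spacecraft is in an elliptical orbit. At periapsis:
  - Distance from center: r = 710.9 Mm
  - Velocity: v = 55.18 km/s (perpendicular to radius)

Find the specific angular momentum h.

Convert to SI: r = 710.9 Mm = 7.109e+08 m; v = 55.18 km/s = 55180 m/s.
With v perpendicular to r, h = r · v.
h = 7.109e+08 · 55180 m²/s ≈ 3.923e+13 m²/s.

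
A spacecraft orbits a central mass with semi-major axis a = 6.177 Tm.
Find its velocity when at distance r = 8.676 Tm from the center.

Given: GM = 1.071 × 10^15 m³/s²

Convert to SI: a = 6.177 Tm = 6.177e+12 m; r = 8.676 Tm = 8.676e+12 m.
Vis-viva: v = √(GM · (2/r − 1/a)).
2/r − 1/a = 2/8.676e+12 − 1/6.177e+12 = 6.86301e-14 m⁻¹.
v = √(1.071e+15 · 6.86301e-14) m/s ≈ 8.573 m/s = 8.573 m/s.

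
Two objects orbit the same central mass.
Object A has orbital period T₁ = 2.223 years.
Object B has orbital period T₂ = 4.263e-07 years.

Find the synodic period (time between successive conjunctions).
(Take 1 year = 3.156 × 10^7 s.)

Convert to SI: T₁ = 2.223 years = 7.01579e+07 s; T₂ = 4.263e-07 years = 13.454 s.
T_syn = |T₁ · T₂ / (T₁ − T₂)|.
T_syn = |7.01579e+07 · 13.454 / (7.01579e+07 − 13.454)| s ≈ 13.45 s = 4.263e-07 years.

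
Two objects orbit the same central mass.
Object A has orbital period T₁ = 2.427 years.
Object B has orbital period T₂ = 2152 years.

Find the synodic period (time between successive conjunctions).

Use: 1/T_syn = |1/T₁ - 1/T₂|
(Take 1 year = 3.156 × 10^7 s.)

Convert to SI: T₁ = 2.427 years = 7.65961e+07 s; T₂ = 2152 years = 6.79171e+10 s.
T_syn = |T₁ · T₂ / (T₁ − T₂)|.
T_syn = |7.65961e+07 · 6.79171e+10 / (7.65961e+07 − 6.79171e+10)| s ≈ 7.668e+07 s = 2.43 years.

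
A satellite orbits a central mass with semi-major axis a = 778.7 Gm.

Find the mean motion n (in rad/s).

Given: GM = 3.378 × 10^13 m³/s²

Convert to SI: a = 778.7 Gm = 7.787e+11 m.
n = √(GM / a³).
n = √(3.378e+13 / (7.787e+11)³) rad/s ≈ 8.458e-12 rad/s.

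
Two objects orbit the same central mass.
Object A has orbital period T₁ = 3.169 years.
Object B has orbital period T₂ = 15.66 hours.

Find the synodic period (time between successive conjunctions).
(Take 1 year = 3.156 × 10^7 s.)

Convert to SI: T₁ = 3.169 years = 1.00014e+08 s; T₂ = 15.66 hours = 56376 s.
T_syn = |T₁ · T₂ / (T₁ − T₂)|.
T_syn = |1.00014e+08 · 56376 / (1.00014e+08 − 56376)| s ≈ 5.641e+04 s = 15.67 hours.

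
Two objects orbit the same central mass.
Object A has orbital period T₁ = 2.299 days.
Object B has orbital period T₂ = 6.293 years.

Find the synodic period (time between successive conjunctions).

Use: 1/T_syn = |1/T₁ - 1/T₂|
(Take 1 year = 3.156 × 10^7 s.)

Convert to SI: T₁ = 2.299 days = 198634 s; T₂ = 6.293 years = 1.98607e+08 s.
T_syn = |T₁ · T₂ / (T₁ − T₂)|.
T_syn = |198634 · 1.98607e+08 / (198634 − 1.98607e+08)| s ≈ 1.988e+05 s = 2.301 days.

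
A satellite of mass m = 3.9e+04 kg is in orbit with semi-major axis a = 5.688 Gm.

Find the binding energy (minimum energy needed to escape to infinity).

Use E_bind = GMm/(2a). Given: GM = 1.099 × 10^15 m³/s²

Convert to SI: a = 5.688 Gm = 5.688e+09 m.
Total orbital energy is E = −GMm/(2a); binding energy is E_bind = −E = GMm/(2a).
E_bind = 1.099e+15 · 3.9e+04 / (2 · 5.688e+09) J ≈ 3.768e+09 J = 3.768 GJ.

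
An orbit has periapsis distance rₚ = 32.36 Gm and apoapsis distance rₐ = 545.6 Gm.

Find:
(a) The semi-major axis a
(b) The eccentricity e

Convert to SI: rₚ = 32.36 Gm = 3.236e+10 m; rₐ = 545.6 Gm = 5.456e+11 m.
(a) a = (rₚ + rₐ) / 2 = (3.236e+10 + 5.456e+11) / 2 ≈ 2.89e+11 m = 289 Gm.
(b) e = (rₐ − rₚ) / (rₐ + rₚ) = (5.456e+11 − 3.236e+10) / (5.456e+11 + 3.236e+10) ≈ 0.888.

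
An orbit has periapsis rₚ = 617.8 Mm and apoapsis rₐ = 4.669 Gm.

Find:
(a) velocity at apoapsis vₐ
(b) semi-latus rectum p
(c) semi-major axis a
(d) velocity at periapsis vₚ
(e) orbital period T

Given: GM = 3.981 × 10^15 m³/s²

Convert to SI: rₚ = 617.8 Mm = 6.178e+08 m; rₐ = 4.669 Gm = 4.669e+09 m.
(a) With a = (rₚ + rₐ)/2 = 2.6434e+09 m, vₐ = √(GM (2/rₐ − 1/a)) = √(3.981e+15 · (2/4.669e+09 − 1/2.6434e+09)) m/s ≈ 446.4 m/s
(b) From a = (rₚ + rₐ)/2 = 2.6434e+09 m and e = (rₐ − rₚ)/(rₐ + rₚ) = 0.766286, p = a(1 − e²) = 2.6434e+09 · (1 − (0.766286)²) ≈ 1.091e+09 m
(c) a = (rₚ + rₐ)/2 = (6.178e+08 + 4.669e+09)/2 ≈ 2.643e+09 m
(d) With a = (rₚ + rₐ)/2 = 2.6434e+09 m, vₚ = √(GM (2/rₚ − 1/a)) = √(3.981e+15 · (2/6.178e+08 − 1/2.6434e+09)) m/s ≈ 3374 m/s
(e) With a = (rₚ + rₐ)/2 = 2.6434e+09 m, T = 2π √(a³/GM) = 2π √((2.6434e+09)³/3.981e+15) s ≈ 1.353e+07 s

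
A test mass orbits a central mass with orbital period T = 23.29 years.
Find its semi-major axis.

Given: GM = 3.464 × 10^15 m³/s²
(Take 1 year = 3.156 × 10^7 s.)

Convert to SI: T = 23.29 years = 7.35032e+08 s.
Invert Kepler's third law: a = (GM · T² / (4π²))^(1/3).
Substituting T = 7.35032e+08 s and GM = 3.464e+15 m³/s²:
a = (3.464e+15 · (7.35032e+08)² / (4π²))^(1/3) m
a ≈ 3.619e+10 m = 36.19 Gm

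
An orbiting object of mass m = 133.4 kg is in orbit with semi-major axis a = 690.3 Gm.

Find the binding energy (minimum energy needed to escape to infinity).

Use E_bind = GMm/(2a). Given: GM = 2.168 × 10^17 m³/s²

Convert to SI: a = 690.3 Gm = 6.903e+11 m.
Total orbital energy is E = −GMm/(2a); binding energy is E_bind = −E = GMm/(2a).
E_bind = 2.168e+17 · 133.4 / (2 · 6.903e+11) J ≈ 2.095e+07 J = 20.95 MJ.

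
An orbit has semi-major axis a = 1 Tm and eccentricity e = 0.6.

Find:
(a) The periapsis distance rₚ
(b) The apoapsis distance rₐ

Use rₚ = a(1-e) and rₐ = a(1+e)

Convert to SI: a = 1 Tm = 1e+12 m.
(a) rₚ = a(1 − e) = 1e+12 · (1 − 0.6) = 1e+12 · 0.4 ≈ 4e+11 m = 400 Gm.
(b) rₐ = a(1 + e) = 1e+12 · (1 + 0.6) = 1e+12 · 1.6 ≈ 1.6e+12 m = 1.6 Tm.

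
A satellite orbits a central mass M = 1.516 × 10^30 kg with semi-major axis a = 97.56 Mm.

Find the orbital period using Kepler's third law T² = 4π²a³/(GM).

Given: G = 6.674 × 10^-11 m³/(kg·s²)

Convert to SI: a = 97.56 Mm = 9.756e+07 m.
GM = G · M = 6.674e-11 · 1.516e+30 = 1.01178e+20 m³/s².
Kepler's third law: T = 2π √(a³ / GM).
Substituting a = 9.756e+07 m and GM = 1.01178e+20 m³/s²:
T = 2π √((9.756e+07)³ / 1.01178e+20) s
T ≈ 601.9 s = 10.03 minutes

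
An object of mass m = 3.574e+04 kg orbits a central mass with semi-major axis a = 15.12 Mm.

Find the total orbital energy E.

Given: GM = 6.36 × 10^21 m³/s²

Convert to SI: a = 15.12 Mm = 1.512e+07 m.
E = −GMm / (2a).
E = −6.36e+21 · 3.574e+04 / (2 · 1.512e+07) J ≈ -7.517e+18 J = -7.517 EJ.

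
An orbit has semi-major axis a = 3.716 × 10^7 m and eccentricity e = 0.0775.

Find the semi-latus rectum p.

p = a (1 − e²).
p = 3.716e+07 · (1 − (0.0775)²) = 3.716e+07 · 0.993994 ≈ 3.694e+07 m = 3.694 × 10^7 m.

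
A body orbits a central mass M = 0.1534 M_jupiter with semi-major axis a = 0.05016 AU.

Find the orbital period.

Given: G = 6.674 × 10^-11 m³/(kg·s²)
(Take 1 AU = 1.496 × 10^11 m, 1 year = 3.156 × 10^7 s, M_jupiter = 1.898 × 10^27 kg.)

Convert to SI: a = 0.05016 AU = 7.50394e+09 m; M = 0.1534 M_jupiter = 2.91153e+26 kg.
GM = G · M = 6.674e-11 · 2.91153e+26 = 1.94316e+16 m³/s².
Kepler's third law: T = 2π √(a³ / GM).
Substituting a = 7.50394e+09 m and GM = 1.94316e+16 m³/s²:
T = 2π √((7.50394e+09)³ / 1.94316e+16) s
T ≈ 2.93e+07 s = 0.9284 years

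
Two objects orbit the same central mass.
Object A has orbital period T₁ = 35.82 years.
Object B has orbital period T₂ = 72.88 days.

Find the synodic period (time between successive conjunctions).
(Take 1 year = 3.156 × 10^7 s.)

Convert to SI: T₁ = 35.82 years = 1.13048e+09 s; T₂ = 72.88 days = 6.29683e+06 s.
T_syn = |T₁ · T₂ / (T₁ − T₂)|.
T_syn = |1.13048e+09 · 6.29683e+06 / (1.13048e+09 − 6.29683e+06)| s ≈ 6.332e+06 s = 73.29 days.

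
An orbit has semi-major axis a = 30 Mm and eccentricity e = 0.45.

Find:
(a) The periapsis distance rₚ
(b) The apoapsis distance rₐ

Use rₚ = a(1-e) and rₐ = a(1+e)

Convert to SI: a = 30 Mm = 3e+07 m.
(a) rₚ = a(1 − e) = 3e+07 · (1 − 0.45) = 3e+07 · 0.55 ≈ 1.65e+07 m = 16.5 Mm.
(b) rₐ = a(1 + e) = 3e+07 · (1 + 0.45) = 3e+07 · 1.45 ≈ 4.35e+07 m = 43.5 Mm.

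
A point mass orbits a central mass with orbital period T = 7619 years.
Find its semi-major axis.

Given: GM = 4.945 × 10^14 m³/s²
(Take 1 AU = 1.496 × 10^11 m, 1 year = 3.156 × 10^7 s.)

Convert to SI: T = 7619 years = 2.40456e+11 s.
Invert Kepler's third law: a = (GM · T² / (4π²))^(1/3).
Substituting T = 2.40456e+11 s and GM = 4.945e+14 m³/s²:
a = (4.945e+14 · (2.40456e+11)² / (4π²))^(1/3) m
a ≈ 8.98e+11 m = 6.003 AU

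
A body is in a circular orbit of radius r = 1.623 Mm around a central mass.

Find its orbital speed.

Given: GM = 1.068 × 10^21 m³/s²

Convert to SI: r = 1.623 Mm = 1.623e+06 m.
For a circular orbit, gravity supplies the centripetal force, so v = √(GM / r).
v = √(1.068e+21 / 1.623e+06) m/s ≈ 2.565e+07 m/s = 2.565e+04 km/s.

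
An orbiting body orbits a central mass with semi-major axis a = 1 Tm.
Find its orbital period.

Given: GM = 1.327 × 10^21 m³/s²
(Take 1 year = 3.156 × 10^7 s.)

Convert to SI: a = 1 Tm = 1e+12 m.
Kepler's third law: T = 2π √(a³ / GM).
Substituting a = 1e+12 m and GM = 1.327e+21 m³/s²:
T = 2π √((1e+12)³ / 1.327e+21) s
T ≈ 1.725e+08 s = 5.465 years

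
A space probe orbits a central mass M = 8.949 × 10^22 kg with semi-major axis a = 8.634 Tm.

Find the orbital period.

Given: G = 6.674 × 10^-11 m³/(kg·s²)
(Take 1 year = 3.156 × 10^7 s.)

Convert to SI: a = 8.634 Tm = 8.634e+12 m.
GM = G · M = 6.674e-11 · 8.949e+22 = 5.97256e+12 m³/s².
Kepler's third law: T = 2π √(a³ / GM).
Substituting a = 8.634e+12 m and GM = 5.97256e+12 m³/s²:
T = 2π √((8.634e+12)³ / 5.97256e+12) s
T ≈ 6.523e+13 s = 2.067e+06 years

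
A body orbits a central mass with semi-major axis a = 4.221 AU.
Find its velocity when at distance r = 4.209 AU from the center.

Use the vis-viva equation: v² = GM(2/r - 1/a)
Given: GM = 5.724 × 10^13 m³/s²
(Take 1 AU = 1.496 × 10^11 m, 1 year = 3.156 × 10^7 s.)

Convert to SI: a = 4.221 AU = 6.31462e+11 m; r = 4.209 AU = 6.29666e+11 m.
Vis-viva: v = √(GM · (2/r − 1/a)).
2/r − 1/a = 2/6.29666e+11 − 1/6.31462e+11 = 1.59266e-12 m⁻¹.
v = √(5.724e+13 · 1.59266e-12) m/s ≈ 9.548 m/s = 0.002014 AU/year.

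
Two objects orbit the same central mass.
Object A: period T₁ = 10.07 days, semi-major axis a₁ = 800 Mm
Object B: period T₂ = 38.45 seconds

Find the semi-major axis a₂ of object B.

Convert to SI: T₁ = 10.07 days = 870048 s; a₁ = 800 Mm = 8e+08 m.
Kepler's third law: (T₁/T₂)² = (a₁/a₂)³ ⇒ a₂ = a₁ · (T₂/T₁)^(2/3).
T₂/T₁ = 38.45 / 870048 = 4.4193e-05.
a₂ = 8e+08 · (4.4193e-05)^(2/3) m ≈ 1e+06 m = 1000 km.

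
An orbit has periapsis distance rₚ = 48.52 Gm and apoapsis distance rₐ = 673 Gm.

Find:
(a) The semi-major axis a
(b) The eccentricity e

Convert to SI: rₚ = 48.52 Gm = 4.852e+10 m; rₐ = 673 Gm = 6.73e+11 m.
(a) a = (rₚ + rₐ) / 2 = (4.852e+10 + 6.73e+11) / 2 ≈ 3.608e+11 m = 360.8 Gm.
(b) e = (rₐ − rₚ) / (rₐ + rₚ) = (6.73e+11 − 4.852e+10) / (6.73e+11 + 4.852e+10) ≈ 0.8655.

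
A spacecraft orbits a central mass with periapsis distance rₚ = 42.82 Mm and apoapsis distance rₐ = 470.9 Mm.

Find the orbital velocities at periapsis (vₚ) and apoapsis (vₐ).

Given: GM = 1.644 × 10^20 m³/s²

Convert to SI: rₚ = 42.82 Mm = 4.282e+07 m; rₐ = 470.9 Mm = 4.709e+08 m.
Use the vis-viva equation v² = GM(2/r − 1/a) with a = (rₚ + rₐ)/2 = (4.282e+07 + 4.709e+08)/2 = 2.5686e+08 m.
vₚ = √(GM · (2/rₚ − 1/a)) = √(1.644e+20 · (2/4.282e+07 − 1/2.5686e+08)) m/s ≈ 2.653e+06 m/s = 2653 km/s.
vₐ = √(GM · (2/rₐ − 1/a)) = √(1.644e+20 · (2/4.709e+08 − 1/2.5686e+08)) m/s ≈ 2.412e+05 m/s = 241.2 km/s.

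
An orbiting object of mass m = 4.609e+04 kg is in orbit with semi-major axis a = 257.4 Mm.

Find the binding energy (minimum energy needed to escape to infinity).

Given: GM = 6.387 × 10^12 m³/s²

Convert to SI: a = 257.4 Mm = 2.574e+08 m.
Total orbital energy is E = −GMm/(2a); binding energy is E_bind = −E = GMm/(2a).
E_bind = 6.387e+12 · 4.609e+04 / (2 · 2.574e+08) J ≈ 5.718e+08 J = 571.8 MJ.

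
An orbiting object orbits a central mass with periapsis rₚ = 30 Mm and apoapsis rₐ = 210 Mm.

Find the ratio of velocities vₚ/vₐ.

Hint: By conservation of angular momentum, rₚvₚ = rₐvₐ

Convert to SI: rₚ = 30 Mm = 3e+07 m; rₐ = 210 Mm = 2.1e+08 m.
Conservation of angular momentum gives rₚvₚ = rₐvₐ, so vₚ/vₐ = rₐ/rₚ.
vₚ/vₐ = 2.1e+08 / 3e+07 ≈ 7.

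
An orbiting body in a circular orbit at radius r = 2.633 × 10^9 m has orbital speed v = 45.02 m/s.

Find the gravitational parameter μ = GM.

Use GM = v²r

For a circular orbit v² = GM/r, so GM = v² · r.
GM = (45.02)² · 2.633e+09 m³/s² ≈ 5.337e+12 m³/s² = 5.337 × 10^12 m³/s².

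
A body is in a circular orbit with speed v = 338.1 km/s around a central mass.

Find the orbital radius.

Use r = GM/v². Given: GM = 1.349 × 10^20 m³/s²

Convert to SI: v = 338.1 km/s = 338100 m/s.
For a circular orbit, v² = GM / r, so r = GM / v².
r = 1.349e+20 / (338100)² m ≈ 1.18e+09 m = 1.18 × 10^9 m.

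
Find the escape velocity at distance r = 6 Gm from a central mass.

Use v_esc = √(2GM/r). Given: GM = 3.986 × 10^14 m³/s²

Convert to SI: r = 6 Gm = 6e+09 m.
Escape velocity comes from setting total energy to zero: ½v² − GM/r = 0 ⇒ v_esc = √(2GM / r).
v_esc = √(2 · 3.986e+14 / 6e+09) m/s ≈ 364.5 m/s = 364.5 m/s.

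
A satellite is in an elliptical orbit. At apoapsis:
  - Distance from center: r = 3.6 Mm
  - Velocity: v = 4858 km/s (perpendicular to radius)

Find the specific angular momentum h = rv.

Convert to SI: r = 3.6 Mm = 3.6e+06 m; v = 4858 km/s = 4.858e+06 m/s.
With v perpendicular to r, h = r · v.
h = 3.6e+06 · 4.858e+06 m²/s ≈ 1.749e+13 m²/s.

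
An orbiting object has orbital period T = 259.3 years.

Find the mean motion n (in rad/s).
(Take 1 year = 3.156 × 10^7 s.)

Convert to SI: T = 259.3 years = 8.18351e+09 s.
n = 2π / T.
n = 2π / 8.18351e+09 s ≈ 7.678e-10 rad/s.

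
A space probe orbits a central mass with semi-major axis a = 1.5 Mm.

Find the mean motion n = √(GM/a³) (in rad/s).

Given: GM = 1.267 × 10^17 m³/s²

Convert to SI: a = 1.5 Mm = 1.5e+06 m.
n = √(GM / a³).
n = √(1.267e+17 / (1.5e+06)³) rad/s ≈ 0.1938 rad/s.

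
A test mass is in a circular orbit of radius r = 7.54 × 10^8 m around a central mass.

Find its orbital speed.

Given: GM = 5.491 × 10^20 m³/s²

For a circular orbit, gravity supplies the centripetal force, so v = √(GM / r).
v = √(5.491e+20 / 7.54e+08) m/s ≈ 8.534e+05 m/s = 853.4 km/s.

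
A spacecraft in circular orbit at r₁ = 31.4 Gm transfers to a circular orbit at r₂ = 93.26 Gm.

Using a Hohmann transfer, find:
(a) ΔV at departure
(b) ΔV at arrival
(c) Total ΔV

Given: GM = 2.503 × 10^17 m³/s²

Convert to SI: r₁ = 31.4 Gm = 3.14e+10 m; r₂ = 93.26 Gm = 9.326e+10 m.
Transfer semi-major axis: a_t = (r₁ + r₂)/2 = (3.14e+10 + 9.326e+10)/2 = 6.233e+10 m.
Circular speeds: v₁ = √(GM/r₁) = 2823.36 m/s, v₂ = √(GM/r₂) = 1638.26 m/s.
Transfer speeds (vis-viva v² = GM(2/r − 1/a_t)): v₁ᵗ = 3453.54 m/s, v₂ᵗ = 1162.78 m/s.
(a) ΔV₁ = |v₁ᵗ − v₁| ≈ 630.2 m/s = 630.2 m/s.
(b) ΔV₂ = |v₂ − v₂ᵗ| ≈ 475.5 m/s = 475.5 m/s.
(c) ΔV_total = ΔV₁ + ΔV₂ ≈ 1106 m/s = 1.106 km/s.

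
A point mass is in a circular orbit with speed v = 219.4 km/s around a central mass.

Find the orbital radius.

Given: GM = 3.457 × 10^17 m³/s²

Convert to SI: v = 219.4 km/s = 219400 m/s.
For a circular orbit, v² = GM / r, so r = GM / v².
r = 3.457e+17 / (219400)² m ≈ 7.182e+06 m = 7.182 × 10^6 m.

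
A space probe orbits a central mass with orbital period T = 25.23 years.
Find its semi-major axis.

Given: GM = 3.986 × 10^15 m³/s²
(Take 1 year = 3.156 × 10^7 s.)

Convert to SI: T = 25.23 years = 7.96259e+08 s.
Invert Kepler's third law: a = (GM · T² / (4π²))^(1/3).
Substituting T = 7.96259e+08 s and GM = 3.986e+15 m³/s²:
a = (3.986e+15 · (7.96259e+08)² / (4π²))^(1/3) m
a ≈ 4e+10 m = 40 Gm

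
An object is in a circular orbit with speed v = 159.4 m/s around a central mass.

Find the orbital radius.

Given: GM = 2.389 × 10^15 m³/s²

For a circular orbit, v² = GM / r, so r = GM / v².
r = 2.389e+15 / (159.4)² m ≈ 9.402e+10 m = 9.402 × 10^10 m.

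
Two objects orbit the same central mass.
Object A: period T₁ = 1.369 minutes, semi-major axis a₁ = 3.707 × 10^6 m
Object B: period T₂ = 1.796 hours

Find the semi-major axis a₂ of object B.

Convert to SI: T₁ = 1.369 minutes = 82.14 s; T₂ = 1.796 hours = 6465.6 s.
Kepler's third law: (T₁/T₂)² = (a₁/a₂)³ ⇒ a₂ = a₁ · (T₂/T₁)^(2/3).
T₂/T₁ = 6465.6 / 82.14 = 78.7144.
a₂ = 3.707e+06 · (78.7144)^(2/3) m ≈ 6.809e+07 m = 6.809 × 10^7 m.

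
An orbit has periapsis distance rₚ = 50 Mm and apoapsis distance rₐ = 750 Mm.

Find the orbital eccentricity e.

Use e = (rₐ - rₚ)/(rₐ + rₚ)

Convert to SI: rₚ = 50 Mm = 5e+07 m; rₐ = 750 Mm = 7.5e+08 m.
e = (rₐ − rₚ) / (rₐ + rₚ).
e = (7.5e+08 − 5e+07) / (7.5e+08 + 5e+07) = 7e+08 / 8e+08 ≈ 0.875.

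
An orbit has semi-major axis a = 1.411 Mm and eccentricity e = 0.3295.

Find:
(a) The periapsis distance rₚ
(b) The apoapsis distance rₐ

Convert to SI: a = 1.411 Mm = 1.411e+06 m.
(a) rₚ = a(1 − e) = 1.411e+06 · (1 − 0.3295) = 1.411e+06 · 0.6705 ≈ 9.461e+05 m = 946.1 km.
(b) rₐ = a(1 + e) = 1.411e+06 · (1 + 0.3295) = 1.411e+06 · 1.3295 ≈ 1.876e+06 m = 1.876 Mm.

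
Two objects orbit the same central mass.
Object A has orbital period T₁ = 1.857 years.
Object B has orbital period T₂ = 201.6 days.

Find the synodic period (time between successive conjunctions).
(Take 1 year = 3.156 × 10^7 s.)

Convert to SI: T₁ = 1.857 years = 5.86069e+07 s; T₂ = 201.6 days = 1.74182e+07 s.
T_syn = |T₁ · T₂ / (T₁ − T₂)|.
T_syn = |5.86069e+07 · 1.74182e+07 / (5.86069e+07 − 1.74182e+07)| s ≈ 2.478e+07 s = 286.9 days.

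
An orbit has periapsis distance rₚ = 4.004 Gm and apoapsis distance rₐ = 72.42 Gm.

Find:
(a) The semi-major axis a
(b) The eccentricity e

Convert to SI: rₚ = 4.004 Gm = 4.004e+09 m; rₐ = 72.42 Gm = 7.242e+10 m.
(a) a = (rₚ + rₐ) / 2 = (4.004e+09 + 7.242e+10) / 2 ≈ 3.821e+10 m = 38.21 Gm.
(b) e = (rₐ − rₚ) / (rₐ + rₚ) = (7.242e+10 − 4.004e+09) / (7.242e+10 + 4.004e+09) ≈ 0.8952.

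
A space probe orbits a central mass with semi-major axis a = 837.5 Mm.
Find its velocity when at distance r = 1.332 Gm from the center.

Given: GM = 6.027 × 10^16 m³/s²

Convert to SI: a = 837.5 Mm = 8.375e+08 m; r = 1.332 Gm = 1.332e+09 m.
Vis-viva: v = √(GM · (2/r − 1/a)).
2/r − 1/a = 2/1.332e+09 − 1/8.375e+08 = 3.07472e-10 m⁻¹.
v = √(6.027e+16 · 3.07472e-10) m/s ≈ 4305 m/s = 4.305 km/s.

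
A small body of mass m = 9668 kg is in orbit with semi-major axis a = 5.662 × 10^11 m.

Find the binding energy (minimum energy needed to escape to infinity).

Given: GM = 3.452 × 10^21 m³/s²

Total orbital energy is E = −GMm/(2a); binding energy is E_bind = −E = GMm/(2a).
E_bind = 3.452e+21 · 9668 / (2 · 5.662e+11) J ≈ 2.947e+13 J = 29.47 TJ.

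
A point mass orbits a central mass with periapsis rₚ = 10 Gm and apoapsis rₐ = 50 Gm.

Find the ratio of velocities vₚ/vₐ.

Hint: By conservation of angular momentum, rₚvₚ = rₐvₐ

Convert to SI: rₚ = 10 Gm = 1e+10 m; rₐ = 50 Gm = 5e+10 m.
Conservation of angular momentum gives rₚvₚ = rₐvₐ, so vₚ/vₐ = rₐ/rₚ.
vₚ/vₐ = 5e+10 / 1e+10 ≈ 5.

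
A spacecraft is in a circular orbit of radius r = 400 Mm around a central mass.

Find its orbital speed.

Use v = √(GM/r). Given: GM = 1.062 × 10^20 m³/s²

Convert to SI: r = 400 Mm = 4e+08 m.
For a circular orbit, gravity supplies the centripetal force, so v = √(GM / r).
v = √(1.062e+20 / 4e+08) m/s ≈ 5.153e+05 m/s = 515.3 km/s.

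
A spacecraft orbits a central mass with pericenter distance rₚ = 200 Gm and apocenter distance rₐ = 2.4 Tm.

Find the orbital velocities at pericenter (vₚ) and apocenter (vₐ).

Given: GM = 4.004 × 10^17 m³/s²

Convert to SI: rₚ = 200 Gm = 2e+11 m; rₐ = 2.4 Tm = 2.4e+12 m.
Use the vis-viva equation v² = GM(2/r − 1/a) with a = (rₚ + rₐ)/2 = (2e+11 + 2.4e+12)/2 = 1.3e+12 m.
vₚ = √(GM · (2/rₚ − 1/a)) = √(4.004e+17 · (2/2e+11 − 1/1.3e+12)) m/s ≈ 1922 m/s = 1.922 km/s.
vₐ = √(GM · (2/rₐ − 1/a)) = √(4.004e+17 · (2/2.4e+12 − 1/1.3e+12)) m/s ≈ 160.2 m/s = 160.2 m/s.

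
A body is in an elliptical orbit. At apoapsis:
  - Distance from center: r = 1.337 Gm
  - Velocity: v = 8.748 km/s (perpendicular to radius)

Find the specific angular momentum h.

Convert to SI: r = 1.337 Gm = 1.337e+09 m; v = 8.748 km/s = 8748 m/s.
With v perpendicular to r, h = r · v.
h = 1.337e+09 · 8748 m²/s ≈ 1.17e+13 m²/s.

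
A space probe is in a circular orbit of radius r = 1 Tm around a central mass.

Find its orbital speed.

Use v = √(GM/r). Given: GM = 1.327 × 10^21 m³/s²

Convert to SI: r = 1 Tm = 1e+12 m.
For a circular orbit, gravity supplies the centripetal force, so v = √(GM / r).
v = √(1.327e+21 / 1e+12) m/s ≈ 3.643e+04 m/s = 36.43 km/s.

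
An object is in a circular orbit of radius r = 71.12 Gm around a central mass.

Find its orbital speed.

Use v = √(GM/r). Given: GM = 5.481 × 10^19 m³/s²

Convert to SI: r = 71.12 Gm = 7.112e+10 m.
For a circular orbit, gravity supplies the centripetal force, so v = √(GM / r).
v = √(5.481e+19 / 7.112e+10) m/s ≈ 2.776e+04 m/s = 27.76 km/s.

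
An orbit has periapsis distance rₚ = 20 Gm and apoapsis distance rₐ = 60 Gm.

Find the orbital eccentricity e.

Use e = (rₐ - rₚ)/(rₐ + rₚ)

Convert to SI: rₚ = 20 Gm = 2e+10 m; rₐ = 60 Gm = 6e+10 m.
e = (rₐ − rₚ) / (rₐ + rₚ).
e = (6e+10 − 2e+10) / (6e+10 + 2e+10) = 4e+10 / 8e+10 ≈ 0.5.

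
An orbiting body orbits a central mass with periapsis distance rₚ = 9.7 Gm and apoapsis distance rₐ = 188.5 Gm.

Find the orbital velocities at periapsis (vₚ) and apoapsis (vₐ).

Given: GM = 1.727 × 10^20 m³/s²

Convert to SI: rₚ = 9.7 Gm = 9.7e+09 m; rₐ = 188.5 Gm = 1.885e+11 m.
Use the vis-viva equation v² = GM(2/r − 1/a) with a = (rₚ + rₐ)/2 = (9.7e+09 + 1.885e+11)/2 = 9.91e+10 m.
vₚ = √(GM · (2/rₚ − 1/a)) = √(1.727e+20 · (2/9.7e+09 − 1/9.91e+10)) m/s ≈ 1.84e+05 m/s = 184 km/s.
vₐ = √(GM · (2/rₐ − 1/a)) = √(1.727e+20 · (2/1.885e+11 − 1/9.91e+10)) m/s ≈ 9470 m/s = 9.47 km/s.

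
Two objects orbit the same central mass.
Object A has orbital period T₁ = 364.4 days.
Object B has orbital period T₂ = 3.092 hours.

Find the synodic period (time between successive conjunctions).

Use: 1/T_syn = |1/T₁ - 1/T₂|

Convert to SI: T₁ = 364.4 days = 3.14842e+07 s; T₂ = 3.092 hours = 11131.2 s.
T_syn = |T₁ · T₂ / (T₁ − T₂)|.
T_syn = |3.14842e+07 · 11131.2 / (3.14842e+07 − 11131.2)| s ≈ 1.114e+04 s = 3.093 hours.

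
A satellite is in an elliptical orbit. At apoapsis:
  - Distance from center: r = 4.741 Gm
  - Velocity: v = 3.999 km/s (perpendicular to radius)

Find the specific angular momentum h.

Convert to SI: r = 4.741 Gm = 4.741e+09 m; v = 3.999 km/s = 3999 m/s.
With v perpendicular to r, h = r · v.
h = 4.741e+09 · 3999 m²/s ≈ 1.896e+13 m²/s.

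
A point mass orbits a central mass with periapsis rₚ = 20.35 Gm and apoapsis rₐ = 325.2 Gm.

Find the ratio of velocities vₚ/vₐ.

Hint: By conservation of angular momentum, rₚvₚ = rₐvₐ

Convert to SI: rₚ = 20.35 Gm = 2.035e+10 m; rₐ = 325.2 Gm = 3.252e+11 m.
Conservation of angular momentum gives rₚvₚ = rₐvₐ, so vₚ/vₐ = rₐ/rₚ.
vₚ/vₐ = 3.252e+11 / 2.035e+10 ≈ 15.98.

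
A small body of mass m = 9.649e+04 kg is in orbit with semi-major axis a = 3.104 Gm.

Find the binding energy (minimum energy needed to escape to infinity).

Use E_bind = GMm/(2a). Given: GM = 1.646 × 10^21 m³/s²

Convert to SI: a = 3.104 Gm = 3.104e+09 m.
Total orbital energy is E = −GMm/(2a); binding energy is E_bind = −E = GMm/(2a).
E_bind = 1.646e+21 · 9.649e+04 / (2 · 3.104e+09) J ≈ 2.558e+16 J = 25.58 PJ.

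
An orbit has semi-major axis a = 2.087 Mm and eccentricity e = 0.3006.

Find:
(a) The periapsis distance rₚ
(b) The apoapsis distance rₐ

Convert to SI: a = 2.087 Mm = 2.087e+06 m.
(a) rₚ = a(1 − e) = 2.087e+06 · (1 − 0.3006) = 2.087e+06 · 0.6994 ≈ 1.46e+06 m = 1.46 Mm.
(b) rₐ = a(1 + e) = 2.087e+06 · (1 + 0.3006) = 2.087e+06 · 1.3006 ≈ 2.714e+06 m = 2.714 Mm.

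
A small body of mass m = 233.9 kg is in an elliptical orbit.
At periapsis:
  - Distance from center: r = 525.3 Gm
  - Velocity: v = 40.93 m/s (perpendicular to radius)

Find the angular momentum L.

Convert to SI: r = 525.3 Gm = 5.253e+11 m.
Since v is perpendicular to r, L = m · v · r.
L = 233.9 · 40.93 · 5.253e+11 kg·m²/s ≈ 5.029e+15 kg·m²/s.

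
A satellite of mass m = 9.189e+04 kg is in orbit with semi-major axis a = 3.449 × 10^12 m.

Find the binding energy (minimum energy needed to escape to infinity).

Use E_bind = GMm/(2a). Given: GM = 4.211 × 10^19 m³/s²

Total orbital energy is E = −GMm/(2a); binding energy is E_bind = −E = GMm/(2a).
E_bind = 4.211e+19 · 9.189e+04 / (2 · 3.449e+12) J ≈ 5.61e+11 J = 561 GJ.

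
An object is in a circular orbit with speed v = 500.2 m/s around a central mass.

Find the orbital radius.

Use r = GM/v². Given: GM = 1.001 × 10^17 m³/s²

For a circular orbit, v² = GM / r, so r = GM / v².
r = 1.001e+17 / (500.2)² m ≈ 4.001e+11 m = 400.1 Gm.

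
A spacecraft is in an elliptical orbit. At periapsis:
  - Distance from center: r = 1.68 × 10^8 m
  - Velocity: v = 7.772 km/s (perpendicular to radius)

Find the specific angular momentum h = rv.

Convert to SI: v = 7.772 km/s = 7772 m/s.
With v perpendicular to r, h = r · v.
h = 1.68e+08 · 7772 m²/s ≈ 1.306e+12 m²/s.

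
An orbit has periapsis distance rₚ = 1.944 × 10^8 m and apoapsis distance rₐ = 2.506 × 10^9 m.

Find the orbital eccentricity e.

e = (rₐ − rₚ) / (rₐ + rₚ).
e = (2.506e+09 − 1.944e+08) / (2.506e+09 + 1.944e+08) = 2.3116e+09 / 2.7004e+09 ≈ 0.856.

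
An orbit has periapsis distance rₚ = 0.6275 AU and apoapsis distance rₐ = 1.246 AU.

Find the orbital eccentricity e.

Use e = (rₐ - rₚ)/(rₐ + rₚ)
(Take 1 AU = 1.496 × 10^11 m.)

Convert to SI: rₚ = 0.6275 AU = 9.3874e+10 m; rₐ = 1.246 AU = 1.86402e+11 m.
e = (rₐ − rₚ) / (rₐ + rₚ).
e = (1.86402e+11 − 9.3874e+10) / (1.86402e+11 + 9.3874e+10) = 9.25276e+10 / 2.80276e+11 ≈ 0.3301.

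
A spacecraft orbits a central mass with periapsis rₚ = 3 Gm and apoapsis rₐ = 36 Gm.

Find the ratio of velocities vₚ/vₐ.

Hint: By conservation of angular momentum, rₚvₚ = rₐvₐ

Convert to SI: rₚ = 3 Gm = 3e+09 m; rₐ = 36 Gm = 3.6e+10 m.
Conservation of angular momentum gives rₚvₚ = rₐvₐ, so vₚ/vₐ = rₐ/rₚ.
vₚ/vₐ = 3.6e+10 / 3e+09 ≈ 12.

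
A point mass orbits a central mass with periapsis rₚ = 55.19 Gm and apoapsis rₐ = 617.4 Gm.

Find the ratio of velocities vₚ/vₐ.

Convert to SI: rₚ = 55.19 Gm = 5.519e+10 m; rₐ = 617.4 Gm = 6.174e+11 m.
Conservation of angular momentum gives rₚvₚ = rₐvₐ, so vₚ/vₐ = rₐ/rₚ.
vₚ/vₐ = 6.174e+11 / 5.519e+10 ≈ 11.19.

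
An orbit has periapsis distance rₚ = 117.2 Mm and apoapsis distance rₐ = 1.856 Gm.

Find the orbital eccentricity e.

Convert to SI: rₚ = 117.2 Mm = 1.172e+08 m; rₐ = 1.856 Gm = 1.856e+09 m.
e = (rₐ − rₚ) / (rₐ + rₚ).
e = (1.856e+09 − 1.172e+08) / (1.856e+09 + 1.172e+08) = 1.7388e+09 / 1.9732e+09 ≈ 0.8812.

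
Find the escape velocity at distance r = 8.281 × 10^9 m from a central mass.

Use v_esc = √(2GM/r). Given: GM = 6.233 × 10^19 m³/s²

Escape velocity comes from setting total energy to zero: ½v² − GM/r = 0 ⇒ v_esc = √(2GM / r).
v_esc = √(2 · 6.233e+19 / 8.281e+09) m/s ≈ 1.227e+05 m/s = 122.7 km/s.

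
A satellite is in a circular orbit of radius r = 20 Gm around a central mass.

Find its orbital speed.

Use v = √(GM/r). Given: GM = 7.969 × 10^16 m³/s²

Convert to SI: r = 20 Gm = 2e+10 m.
For a circular orbit, gravity supplies the centripetal force, so v = √(GM / r).
v = √(7.969e+16 / 2e+10) m/s ≈ 1996 m/s = 1.996 km/s.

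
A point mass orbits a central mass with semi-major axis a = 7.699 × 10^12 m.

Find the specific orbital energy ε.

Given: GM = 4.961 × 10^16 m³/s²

ε = −GM / (2a).
ε = −4.961e+16 / (2 · 7.699e+12) J/kg ≈ -3222 J/kg = -3.222 kJ/kg.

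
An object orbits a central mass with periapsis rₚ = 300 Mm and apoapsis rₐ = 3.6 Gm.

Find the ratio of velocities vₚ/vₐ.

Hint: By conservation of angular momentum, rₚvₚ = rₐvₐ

Convert to SI: rₚ = 300 Mm = 3e+08 m; rₐ = 3.6 Gm = 3.6e+09 m.
Conservation of angular momentum gives rₚvₚ = rₐvₐ, so vₚ/vₐ = rₐ/rₚ.
vₚ/vₐ = 3.6e+09 / 3e+08 ≈ 12.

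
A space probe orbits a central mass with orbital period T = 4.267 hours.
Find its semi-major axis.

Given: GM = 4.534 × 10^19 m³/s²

Convert to SI: T = 4.267 hours = 15361.2 s.
Invert Kepler's third law: a = (GM · T² / (4π²))^(1/3).
Substituting T = 15361.2 s and GM = 4.534e+19 m³/s²:
a = (4.534e+19 · (15361.2)² / (4π²))^(1/3) m
a ≈ 6.471e+08 m = 6.471 × 10^8 m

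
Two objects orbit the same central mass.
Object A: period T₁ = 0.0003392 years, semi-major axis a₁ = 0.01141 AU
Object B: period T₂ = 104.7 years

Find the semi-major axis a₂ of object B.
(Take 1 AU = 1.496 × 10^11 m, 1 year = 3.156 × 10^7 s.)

Convert to SI: T₁ = 0.0003392 years = 10705.2 s; a₁ = 0.01141 AU = 1.70694e+09 m; T₂ = 104.7 years = 3.30433e+09 s.
Kepler's third law: (T₁/T₂)² = (a₁/a₂)³ ⇒ a₂ = a₁ · (T₂/T₁)^(2/3).
T₂/T₁ = 3.30433e+09 / 10705.2 = 308667.
a₂ = 1.70694e+09 · (308667)^(2/3) m ≈ 7.796e+12 m = 52.11 AU.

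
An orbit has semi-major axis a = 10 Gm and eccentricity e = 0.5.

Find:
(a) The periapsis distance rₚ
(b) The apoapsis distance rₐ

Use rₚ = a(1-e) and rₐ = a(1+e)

Convert to SI: a = 10 Gm = 1e+10 m.
(a) rₚ = a(1 − e) = 1e+10 · (1 − 0.5) = 1e+10 · 0.5 ≈ 5e+09 m = 5 Gm.
(b) rₐ = a(1 + e) = 1e+10 · (1 + 0.5) = 1e+10 · 1.5 ≈ 1.5e+10 m = 15 Gm.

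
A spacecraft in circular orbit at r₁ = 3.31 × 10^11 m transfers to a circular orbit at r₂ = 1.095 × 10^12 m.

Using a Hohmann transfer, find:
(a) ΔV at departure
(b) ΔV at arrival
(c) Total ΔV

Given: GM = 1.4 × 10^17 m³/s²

Transfer semi-major axis: a_t = (r₁ + r₂)/2 = (3.31e+11 + 1.095e+12)/2 = 7.13e+11 m.
Circular speeds: v₁ = √(GM/r₁) = 650.354 m/s, v₂ = √(GM/r₂) = 357.567 m/s.
Transfer speeds (vis-viva v² = GM(2/r − 1/a_t)): v₁ᵗ = 805.958 m/s, v₂ᵗ = 243.627 m/s.
(a) ΔV₁ = |v₁ᵗ − v₁| ≈ 155.6 m/s = 155.6 m/s.
(b) ΔV₂ = |v₂ − v₂ᵗ| ≈ 113.9 m/s = 113.9 m/s.
(c) ΔV_total = ΔV₁ + ΔV₂ ≈ 269.5 m/s = 269.5 m/s.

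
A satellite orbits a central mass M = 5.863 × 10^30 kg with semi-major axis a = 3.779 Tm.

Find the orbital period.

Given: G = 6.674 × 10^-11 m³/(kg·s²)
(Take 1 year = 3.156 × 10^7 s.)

Convert to SI: a = 3.779 Tm = 3.779e+12 m.
GM = G · M = 6.674e-11 · 5.863e+30 = 3.91297e+20 m³/s².
Kepler's third law: T = 2π √(a³ / GM).
Substituting a = 3.779e+12 m and GM = 3.91297e+20 m³/s²:
T = 2π √((3.779e+12)³ / 3.91297e+20) s
T ≈ 2.333e+09 s = 73.94 years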